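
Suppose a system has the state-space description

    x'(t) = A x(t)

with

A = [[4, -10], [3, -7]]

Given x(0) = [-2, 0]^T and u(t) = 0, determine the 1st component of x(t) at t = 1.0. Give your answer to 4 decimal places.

det(sI - A) = s^2 - (tr A)s + det A, with tr A = 4 + (-7) = -3 and det A = 4·(-7) - (-10)·3 = -28 - (-30) = 2.
So p(s) = det(sI - A) = s^2 + 3s + 2.
Factor s^2 + 3s + 2: two numbers with sum -3 and product 2 are -1 and -2, so s^2 + 3s + 2 = (s + 1)(s + 2).
Hence p(s) = (s + 1) (s + 2), with roots -2, -1.
The eigenvalues -2, -1 are distinct and real, so A is diagonalisable and x(t) = e^{At} x(0) = V diag(e^{λ_i t}) V^{-1} x(0), where the columns of V are the eigenvectors.
λ = -2: A - (-2)I = [[6, -10], [3, -5]]. Row 1 gives 6·v1 + (-10)·v2 = 0, so take v_1 = [-5, -3]^T.
λ = -1: A - (-1)I = [[5, -10], [3, -6]]. Row 1 gives 5·v1 + (-10)·v2 = 0, so take v_2 = [2, 1]^T.
V = [v_1 v_2] = [[-5, 2], [-3, 1]] has det V = 1, so V^{-1} = adj(V)/det V = [[1, -2], [3, -5]].
Modal coordinates z(0) = V^{-1} x(0): 1·(-2) + (-2)·0 = -2; 3·(-2) + (-5)·0 = -6; so z(0) = [-2, -6]^T.
x_1(t) = Σ_i (v_i)_1 · z_i(0) · e^{λ_i t} (row 1 of V times the modal terms).
x_1(1.0) = (-5)·(-2)·e^{-2·1.0} + 2·(-6)·e^{-1·1.0} = 10·0.135335 + (-12)·0.367879 = -3.0612.

-3.0612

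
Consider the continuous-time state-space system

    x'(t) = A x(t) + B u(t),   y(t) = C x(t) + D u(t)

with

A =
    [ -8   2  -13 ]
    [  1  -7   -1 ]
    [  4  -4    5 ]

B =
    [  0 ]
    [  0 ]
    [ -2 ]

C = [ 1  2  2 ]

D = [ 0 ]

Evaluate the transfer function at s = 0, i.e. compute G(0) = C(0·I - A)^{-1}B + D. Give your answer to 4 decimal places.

G(0) = C(-A)^{-1}B + D = -C A^{-1} B + D.
det A = -18, so A^{-1} = (1/-18)·adj(A) = [[13/6, -7/3, 31/6], [1/2, -2/3, 7/6], [-4/3, 4/3, -3]]
A^{-1} B = [-31/3, -7/3, 6]^T
C A^{-1} B = -3
G(0) = D - C A^{-1} B = 0 - (-3) = 3

3.0000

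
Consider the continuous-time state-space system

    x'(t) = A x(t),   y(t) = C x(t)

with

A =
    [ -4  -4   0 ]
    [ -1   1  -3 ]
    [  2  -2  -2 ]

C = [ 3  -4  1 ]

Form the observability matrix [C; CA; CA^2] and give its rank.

CA = [[-6, -18, 10]]
CA^2 = [[62, -14, 34]]
Observability matrix O = [C; CA; CA^2] = [[3, -4, 1], [-6, -18, 10], [62, -14, 34]]
det(O) = 3·((-18)·34 - 10·(-14)) - (-4)·((-6)·34 - 10·62) + 1·((-6)·(-14) - (-18)·62) = 3·(-472) - (-4)·(-824) + 1·1200 = -3512 ≠ 0, so rank(O) = 3.
rank(O) = 3 = n, so the pair (A, C) is completely observable.

3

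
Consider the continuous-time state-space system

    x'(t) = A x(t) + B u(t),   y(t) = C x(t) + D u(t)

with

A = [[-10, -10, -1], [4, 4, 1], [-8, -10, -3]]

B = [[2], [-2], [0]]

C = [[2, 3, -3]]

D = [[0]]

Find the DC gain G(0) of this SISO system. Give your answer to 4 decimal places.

-9.0000

G(0) = C(-A)^{-1}B + D = -C A^{-1} B + D.
det A = -12, so A^{-1} = (1/-12)·adj(A) = [[1/6, 5/3, 1/2], [-1/3, -11/6, -1/2], [2/3, 5/3, 0]]
A^{-1} B = [-3, 3, -2]^T
C A^{-1} B = 9
G(0) = D - C A^{-1} B = 0 - (9) = -9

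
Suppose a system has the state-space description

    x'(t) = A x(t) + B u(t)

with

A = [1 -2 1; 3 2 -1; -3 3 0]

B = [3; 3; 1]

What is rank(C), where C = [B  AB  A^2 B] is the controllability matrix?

3

AB = [[-2], [14], [0]]
A^2B = [[-30], [22], [48]]
Controllability matrix C = [B  AB  A^2B] = [[3, -2, -30], [3, 14, 22], [1, 0, 48]]
det(C) = 3·(14·48 - 22·0) - (-2)·(3·48 - 22·1) + (-30)·(3·0 - 14·1) = 3·672 - (-2)·122 + (-30)·(-14) = 2680 ≠ 0, so rank(C) = 3.
rank(C) = 3 = n, so the pair (A, B) is completely controllable.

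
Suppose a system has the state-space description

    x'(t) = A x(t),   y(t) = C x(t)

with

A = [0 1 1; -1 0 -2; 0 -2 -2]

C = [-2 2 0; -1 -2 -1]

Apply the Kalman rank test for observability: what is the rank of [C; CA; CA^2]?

3

CA = [[-2, -2, -6], [2, 1, 5]]
CA^2 = [[2, 10, 14], [-1, -8, -10]]
Observability matrix O = [C; CA; CA^2] = [[-2, 2, 0], [-1, -2, -1], [-2, -2, -6], [2, 1, 5], [2, 10, 14], [-1, -8, -10]]
Take the 3×3 submatrix of O formed by rows 1, 2, 3: [[-2, 2, 0], [-1, -2, -1], [-2, -2, -6]]. Its determinant is (-2)·((-2)·(-6) - (-1)·(-2)) - 2·((-1)·(-6) - (-1)·(-2)) + 0·((-1)·(-2) - (-2)·(-2)) = (-2)·10 - 2·4 + 0·(-2) = -28 ≠ 0.
So rank(O) ≥ 3; since O has 3 columns, rank(O) = 3.
rank(O) = 3 = n, so the pair (A, C) is completely observable.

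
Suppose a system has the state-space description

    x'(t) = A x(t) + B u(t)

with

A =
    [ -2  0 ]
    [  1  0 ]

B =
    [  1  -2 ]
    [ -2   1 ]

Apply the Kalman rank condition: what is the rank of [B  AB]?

2

AB = [[-2, 4], [1, -2]]
Controllability matrix C = [B  AB] = [[1, -2, -2, 4], [-2, 1, 1, -2]]
Take the 2×2 submatrix of C formed by columns 1, 2: [[1, -2], [-2, 1]]. Its determinant is 1·1 - (-2)·(-2) = 1 - 4 = -3 ≠ 0.
So rank(C) ≥ 2; since C has 2 rows, rank(C) = 2.
rank(C) = 2 = n, so the pair (A, B) is completely controllable.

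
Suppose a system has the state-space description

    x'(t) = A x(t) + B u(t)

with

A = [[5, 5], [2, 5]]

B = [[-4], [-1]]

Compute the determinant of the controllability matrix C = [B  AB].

AB = [[-25], [-13]]
Controllability matrix C = [B  AB] = [[-4, -25], [-1, -13]]
det(C) = (-4)·(-13) - (-25)·(-1) = 52 - 25 = 27
Since det(C) ≠ 0, rank(C) = 2 and the system is completely controllable.

27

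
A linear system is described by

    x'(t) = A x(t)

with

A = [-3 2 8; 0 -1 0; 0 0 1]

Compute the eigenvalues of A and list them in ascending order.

det(sI - A) = s^3 - (tr A)s^2 + (M11 + M22 + M33)s - det A, where Mii is the 2×2 principal minor of A obtained by deleting row i and column i.
tr A = (-3) + (-1) + 1 = -3; M11 = (-1)·1 - 0·0 = -1 - 0 = -1; M22 = (-3)·1 - 8·0 = -3 - 0 = -3; M33 = (-3)·(-1) - 2·0 = 3 - 0 = 3; sum of minors = -1.
det A = (-3)·((-1)·1 - 0·0) - 2·(0·1 - 0·0) + 8·(0·0 - (-1)·0) = (-3)·(-1) - 2·0 + 8·0 = 3.
So p(s) = det(sI - A) = s^3 + 3s^2 - s - 3.
Rational-root test: any integer root divides -3. Testing small divisors, s = -1 works: p(-1) = -1 + 3 + 1 + (-3) = 0, so (s + 1) is a factor.
Dividing, p(s) = (s + 1)(s^2 + 2s - 3).
Factor s^2 + 2s - 3: two numbers with sum -2 and product -3 are 1 and -3, so s^2 + 2s - 3 = (s - 1)(s + 3).
Hence p(s) = (s - 1) (s + 1) (s + 3), with roots -3, -1, 1.
At least one eigenvalue has non-negative real part, so the system is not asymptotically stable.

-3, -1, 1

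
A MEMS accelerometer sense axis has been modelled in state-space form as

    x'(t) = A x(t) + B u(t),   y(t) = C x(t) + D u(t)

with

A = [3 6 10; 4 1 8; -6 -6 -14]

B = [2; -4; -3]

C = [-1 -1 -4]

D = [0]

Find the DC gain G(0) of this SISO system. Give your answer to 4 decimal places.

-5.0000

G(0) = C(-A)^{-1}B + D = -C A^{-1} B + D.
det A = -30, so A^{-1} = (1/-30)·adj(A) = [[-17/15, -4/5, -19/15], [-4/15, -3/5, -8/15], [3/5, 3/5, 7/10]]
A^{-1} B = [71/15, 52/15, -33/10]^T
C A^{-1} B = 5
G(0) = D - C A^{-1} B = 0 - (5) = -5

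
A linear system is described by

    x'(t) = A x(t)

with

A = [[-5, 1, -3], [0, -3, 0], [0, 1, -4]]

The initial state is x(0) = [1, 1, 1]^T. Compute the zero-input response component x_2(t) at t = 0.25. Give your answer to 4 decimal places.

det(sI - A) = s^3 - (tr A)s^2 + (M11 + M22 + M33)s - det A, where Mii is the 2×2 principal minor of A obtained by deleting row i and column i.
tr A = (-5) + (-3) + (-4) = -12; M11 = (-3)·(-4) - 0·1 = 12 - 0 = 12; M22 = (-5)·(-4) - (-3)·0 = 20 - 0 = 20; M33 = (-5)·(-3) - 1·0 = 15 - 0 = 15; sum of minors = 47.
det A = (-5)·((-3)·(-4) - 0·1) - 1·(0·(-4) - 0·0) + (-3)·(0·1 - (-3)·0) = (-5)·12 - 1·0 + (-3)·0 = -60.
So p(s) = det(sI - A) = s^3 + 12s^2 + 47s + 60.
Rational-root test: any integer root divides 60. Testing small divisors, s = -3 works: p(-3) = -27 + 108 + (-141) + 60 = 0, so (s + 3) is a factor.
Dividing, p(s) = (s + 3)(s^2 + 9s + 20).
Factor s^2 + 9s + 20: two numbers with sum -9 and product 20 are -4 and -5, so s^2 + 9s + 20 = (s + 4)(s + 5).
Hence p(s) = (s + 3) (s + 4) (s + 5), with roots -5, -4, -3.
The eigenvalues -5, -4, -3 are distinct and real, so A is diagonalisable and x(t) = e^{At} x(0) = V diag(e^{λ_i t}) V^{-1} x(0), where the columns of V are the eigenvectors.
λ = -5: A - (-5)I = [[0, 1, -3], [0, 2, 0], [0, 1, 1]]. v must be orthogonal to every row; (row 1) × (row 2) = [6, 0, 0], so take v_1 = [1, 0, 0]^T.
λ = -4: A - (-4)I = [[-1, 1, -3], [0, 1, 0], [0, 1, 0]]. v must be orthogonal to every row; (row 1) × (row 2) = [3, 0, -1], so take v_2 = [3, 0, -1]^T.
λ = -3: A - (-3)I = [[-2, 1, -3], [0, 0, 0], [0, 1, -1]]. v must be orthogonal to every row; (row 1) × (row 3) = [2, -2, -2], so take v_3 = [-1, 1, 1]^T.
V = [v_1 v_2 v_3] = [[1, 3, -1], [0, 0, 1], [0, -1, 1]] has det V = 1, so V^{-1} = adj(V)/det V = [[1, -2, 3], [0, 1, -1], [0, 1, 0]].
Modal coordinates z(0) = V^{-1} x(0): 1·1 + (-2)·1 + 3·1 = 2; 0·1 + 1·1 + (-1)·1 = 0; 0·1 + 1·1 + 0·1 = 1; so z(0) = [2, 0, 1]^T.
x_2(t) = Σ_i (v_i)_2 · z_i(0) · e^{λ_i t} (row 2 of V times the modal terms).
x_2(0.25) = 0·2·e^{-5·0.25} + 0·0·e^{-4·0.25} + 1·1·e^{-3·0.25} = 0·0.286505 + 0·0.367879 + 1·0.472367 = 0.4724.

0.4724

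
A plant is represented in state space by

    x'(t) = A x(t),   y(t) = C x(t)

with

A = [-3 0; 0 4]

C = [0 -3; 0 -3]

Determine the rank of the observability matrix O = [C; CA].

1

CA = [[0, -12], [0, -12]]
Observability matrix O = [C; CA] = [[0, -3], [0, -3], [0, -12], [0, -12]]
Every row of O is a scalar multiple of row 1 = [0, -3] (multipliers 1, 1, 4, 4), so the rows span a one-dimensional space.
O ≠ 0, hence rank(O) = 1.
rank(O) = 1 < n = 2, so the pair (A, C) is not completely observable.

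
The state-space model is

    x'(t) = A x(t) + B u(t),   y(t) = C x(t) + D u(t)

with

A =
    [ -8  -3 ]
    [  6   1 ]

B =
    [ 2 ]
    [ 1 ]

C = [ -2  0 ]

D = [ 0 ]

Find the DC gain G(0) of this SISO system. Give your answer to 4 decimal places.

G(0) = C(-A)^{-1}B + D = -C A^{-1} B + D.
det A = 10, so A^{-1} = (1/10)·adj(A) = [[1/10, 3/10], [-3/5, -4/5]]
A^{-1} B = [1/2, -2]^T
C A^{-1} B = -1
G(0) = D - C A^{-1} B = 0 - (-1) = 1

1.0000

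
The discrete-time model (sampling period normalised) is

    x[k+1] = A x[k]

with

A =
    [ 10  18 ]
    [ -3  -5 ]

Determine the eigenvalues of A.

det(zI - A) = z^2 - (tr A)z + det A, with tr A = 10 + (-5) = 5 and det A = 10·(-5) - 18·(-3) = -50 - (-54) = 4.
So p(z) = det(zI - A) = z^2 - 5z + 4.
Factor z^2 - 5z + 4: two numbers with sum 5 and product 4 are 4 and 1, so z^2 - 5z + 4 = (z - 4)(z - 1).
Hence p(z) = (z - 4) (z - 1), with roots 1, 4.

1, 4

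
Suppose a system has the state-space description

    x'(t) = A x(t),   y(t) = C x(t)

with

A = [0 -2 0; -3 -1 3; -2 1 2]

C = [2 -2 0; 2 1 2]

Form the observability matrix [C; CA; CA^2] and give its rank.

CA = [[6, -2, -6], [-7, -3, 7]]
CA^2 = [[18, -16, -18], [-5, 24, 5]]
Observability matrix O = [C; CA; CA^2] = [[2, -2, 0], [2, 1, 2], [6, -2, -6], [-7, -3, 7], [18, -16, -18], [-5, 24, 5]]
Take the 3×3 submatrix of O formed by rows 1, 2, 3: [[2, -2, 0], [2, 1, 2], [6, -2, -6]]. Its determinant is 2·(1·(-6) - 2·(-2)) - (-2)·(2·(-6) - 2·6) + 0·(2·(-2) - 1·6) = 2·(-2) - (-2)·(-24) + 0·(-10) = -52 ≠ 0.
So rank(O) ≥ 3; since O has 3 columns, rank(O) = 3.
rank(O) = 3 = n, so the pair (A, C) is completely observable.

3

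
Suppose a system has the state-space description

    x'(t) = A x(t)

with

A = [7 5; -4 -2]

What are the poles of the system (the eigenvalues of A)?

det(sI - A) = s^2 - (tr A)s + det A, with tr A = 7 + (-2) = 5 and det A = 7·(-2) - 5·(-4) = -14 - (-20) = 6.
So p(s) = det(sI - A) = s^2 - 5s + 6.
Factor s^2 - 5s + 6: two numbers with sum 5 and product 6 are 3 and 2, so s^2 - 5s + 6 = (s - 3)(s - 2).
Hence p(s) = (s - 3) (s - 2), with roots 2, 3.
At least one eigenvalue has non-negative real part, so the system is not asymptotically stable.

2, 3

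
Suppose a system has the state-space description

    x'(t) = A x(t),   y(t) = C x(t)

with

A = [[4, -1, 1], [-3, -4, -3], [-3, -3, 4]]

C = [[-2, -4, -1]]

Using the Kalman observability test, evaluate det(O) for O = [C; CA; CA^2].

CA = [[7, 21, 6]]
CA^2 = [[-53, -109, -32]]
Observability matrix O = [C; CA; CA^2] = [[-2, -4, -1], [7, 21, 6], [-53, -109, -32]]
Expanding along the first row, det(O) = (-2)·(21·(-32) - 6·(-109)) - (-4)·(7·(-32) - 6·(-53)) + (-1)·(7·(-109) - 21·(-53)) = (-2)·(-18) - (-4)·94 + (-1)·350 = 62
Since det(O) ≠ 0, rank(O) = 3 and the system is completely observable.

62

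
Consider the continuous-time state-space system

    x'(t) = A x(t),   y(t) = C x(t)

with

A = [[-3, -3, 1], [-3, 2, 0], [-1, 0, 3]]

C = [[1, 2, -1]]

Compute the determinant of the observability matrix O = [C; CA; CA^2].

CA = [[-8, 1, -2]]
CA^2 = [[23, 26, -14]]
Observability matrix O = [C; CA; CA^2] = [[1, 2, -1], [-8, 1, -2], [23, 26, -14]]
Expanding along the first row, det(O) = 1·(1·(-14) - (-2)·26) - 2·((-8)·(-14) - (-2)·23) + (-1)·((-8)·26 - 1·23) = 1·38 - 2·158 + (-1)·(-231) = -47
Since det(O) ≠ 0, rank(O) = 3 and the system is completely observable.

-47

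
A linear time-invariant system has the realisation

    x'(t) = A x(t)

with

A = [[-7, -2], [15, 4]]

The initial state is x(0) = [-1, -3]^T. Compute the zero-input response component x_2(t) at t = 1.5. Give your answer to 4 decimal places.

-5.8697

det(sI - A) = s^2 - (tr A)s + det A, with tr A = (-7) + 4 = -3 and det A = (-7)·4 - (-2)·15 = -28 - (-30) = 2.
So p(s) = det(sI - A) = s^2 + 3s + 2.
Factor s^2 + 3s + 2: two numbers with sum -3 and product 2 are -1 and -2, so s^2 + 3s + 2 = (s + 1)(s + 2).
Hence p(s) = (s + 1) (s + 2), with roots -2, -1.
The eigenvalues -2, -1 are distinct and real, so A is diagonalisable and x(t) = e^{At} x(0) = V diag(e^{λ_i t}) V^{-1} x(0), where the columns of V are the eigenvectors.
λ = -2: A - (-2)I = [[-5, -2], [15, 6]]. Row 1 gives (-5)·v1 + (-2)·v2 = 0, so take v_1 = [2, -5]^T.
λ = -1: A - (-1)I = [[-6, -2], [15, 5]]. Row 1 gives (-6)·v1 + (-2)·v2 = 0, so take v_2 = [1, -3]^T.
V = [v_1 v_2] = [[2, 1], [-5, -3]] has det V = -1, so V^{-1} = adj(V)/det V = [[3, 1], [-5, -2]].
Modal coordinates z(0) = V^{-1} x(0): 3·(-1) + 1·(-3) = -6; (-5)·(-1) + (-2)·(-3) = 11; so z(0) = [-6, 11]^T.
x_2(t) = Σ_i (v_i)_2 · z_i(0) · e^{λ_i t} (row 2 of V times the modal terms).
x_2(1.5) = (-5)·(-6)·e^{-2·1.5} + (-3)·11·e^{-1·1.5} = 30·0.049787 + (-33)·0.223130 = -5.8697.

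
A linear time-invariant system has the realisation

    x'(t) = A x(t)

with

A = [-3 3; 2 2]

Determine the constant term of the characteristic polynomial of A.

-12

For a 2×2 matrix, det(sI - A) = s^2 - (tr A)s + det A.
tr A = -1, det A = -12.
So p(s) = s^2 + s - 12.
The constant term is -12.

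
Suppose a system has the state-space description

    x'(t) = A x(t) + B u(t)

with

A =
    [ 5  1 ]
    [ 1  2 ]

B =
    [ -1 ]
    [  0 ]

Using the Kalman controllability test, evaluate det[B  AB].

1

AB = [[-5], [-1]]
Controllability matrix C = [B  AB] = [[-1, -5], [0, -1]]
det(C) = (-1)·(-1) - (-5)·0 = 1 - 0 = 1
Since det(C) ≠ 0, rank(C) = 2 and the system is completely controllable.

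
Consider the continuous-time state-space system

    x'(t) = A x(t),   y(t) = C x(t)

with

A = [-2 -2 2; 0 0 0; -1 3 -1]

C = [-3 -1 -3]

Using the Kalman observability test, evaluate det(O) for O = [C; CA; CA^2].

CA = [[9, -3, -3]]
CA^2 = [[-15, -27, 21]]
Observability matrix O = [C; CA; CA^2] = [[-3, -1, -3], [9, -3, -3], [-15, -27, 21]]
Expanding along the first row, det(O) = (-3)·((-3)·21 - (-3)·(-27)) - (-1)·(9·21 - (-3)·(-15)) + (-3)·(9·(-27) - (-3)·(-15)) = (-3)·(-144) - (-1)·144 + (-3)·(-288) = 1440
Since det(O) ≠ 0, rank(O) = 3 and the system is completely observable.

1440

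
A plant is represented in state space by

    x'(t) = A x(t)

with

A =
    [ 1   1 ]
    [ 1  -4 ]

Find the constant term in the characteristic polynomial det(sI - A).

For a 2×2 matrix, det(sI - A) = s^2 - (tr A)s + det A.
tr A = -3, det A = -5.
So p(s) = s^2 + 3s - 5.
The constant term is -5.

-5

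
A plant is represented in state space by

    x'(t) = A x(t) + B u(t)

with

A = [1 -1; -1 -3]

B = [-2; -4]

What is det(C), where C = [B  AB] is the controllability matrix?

-20

AB = [[2], [14]]
Controllability matrix C = [B  AB] = [[-2, 2], [-4, 14]]
det(C) = (-2)·14 - 2·(-4) = -28 - (-8) = -20
Since det(C) ≠ 0, rank(C) = 2 and the system is completely controllable.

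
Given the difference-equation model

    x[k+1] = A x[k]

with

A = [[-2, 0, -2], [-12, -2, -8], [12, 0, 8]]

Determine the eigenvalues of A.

det(zI - A) = z^3 - (tr A)z^2 + (M11 + M22 + M33)z - det A, where Mii is the 2×2 principal minor of A obtained by deleting row i and column i.
tr A = (-2) + (-2) + 8 = 4; M11 = (-2)·8 - (-8)·0 = -16 - 0 = -16; M22 = (-2)·8 - (-2)·12 = -16 - (-24) = 8; M33 = (-2)·(-2) - 0·(-12) = 4 - 0 = 4; sum of minors = -4.
det A = (-2)·((-2)·8 - (-8)·0) - 0·((-12)·8 - (-8)·12) + (-2)·((-12)·0 - (-2)·12) = (-2)·(-16) - 0·0 + (-2)·24 = -16.
So p(z) = det(zI - A) = z^3 - 4z^2 - 4z + 16.
Rational-root test: any integer root divides 16. Testing small divisors, z = -2 works: p(-2) = -8 + (-16) + 8 + 16 = 0, so (z + 2) is a factor.
Dividing, p(z) = (z + 2)(z^2 - 6z + 8).
Factor z^2 - 6z + 8: two numbers with sum 6 and product 8 are 4 and 2, so z^2 - 6z + 8 = (z - 4)(z - 2).
Hence p(z) = (z - 4) (z - 2) (z + 2), with roots -2, 2, 4.

-2, 2, 4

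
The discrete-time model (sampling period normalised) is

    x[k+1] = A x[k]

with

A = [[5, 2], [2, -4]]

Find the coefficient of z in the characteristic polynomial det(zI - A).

-1

For a 2×2 matrix, det(zI - A) = z^2 - (tr A)z + det A.
tr A = 1, det A = -24.
So p(z) = z^2 - z - 24.
The coefficient of z is -1.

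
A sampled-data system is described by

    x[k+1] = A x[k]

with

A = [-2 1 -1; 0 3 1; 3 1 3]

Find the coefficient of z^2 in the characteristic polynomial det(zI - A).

Expand det(zI - A) for the 3×3 matrix.
p(z) = z^3 - 4z^2 - z + 4.
(Check: constant term = det(-A) = (-1)^3 det A = 4; coefficient of z^2 = -tr A = -4.)
The coefficient of z^2 is -4.

-4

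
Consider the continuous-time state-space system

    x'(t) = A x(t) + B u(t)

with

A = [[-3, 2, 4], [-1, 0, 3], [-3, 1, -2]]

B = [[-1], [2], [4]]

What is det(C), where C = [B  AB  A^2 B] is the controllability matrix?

3292

AB = [[23], [13], [-3]]
A^2B = [[-55], [-32], [-50]]
Controllability matrix C = [B  AB  A^2B] = [[-1, 23, -55], [2, 13, -32], [4, -3, -50]]
Expanding along the first row, det(C) = (-1)·(13·(-50) - (-32)·(-3)) - 23·(2·(-50) - (-32)·4) + (-55)·(2·(-3) - 13·4) = (-1)·(-746) - 23·28 + (-55)·(-58) = 3292
Since det(C) ≠ 0, rank(C) = 3 and the system is completely controllable.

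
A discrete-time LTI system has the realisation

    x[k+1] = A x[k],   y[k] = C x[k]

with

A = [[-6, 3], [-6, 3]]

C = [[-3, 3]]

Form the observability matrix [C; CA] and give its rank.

1

CA = [[0, 0]]
Observability matrix O = [C; CA] = [[-3, 3], [0, 0]]
Every row of O is a scalar multiple of row 1 = [-3, 3] (multipliers 1, 0), so the rows span a one-dimensional space.
O ≠ 0, hence rank(O) = 1.
rank(O) = 1 < n = 2, so the pair (A, C) is not completely observable.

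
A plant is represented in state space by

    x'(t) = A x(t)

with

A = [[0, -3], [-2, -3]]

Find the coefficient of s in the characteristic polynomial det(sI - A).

3

For a 2×2 matrix, det(sI - A) = s^2 - (tr A)s + det A.
tr A = -3, det A = -6.
So p(s) = s^2 + 3s - 6.
The coefficient of s is 3.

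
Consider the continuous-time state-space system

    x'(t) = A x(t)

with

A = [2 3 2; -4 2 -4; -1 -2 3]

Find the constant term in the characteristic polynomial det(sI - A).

Expand det(sI - A) for the 3×3 matrix.
p(s) = s^3 - 7s^2 + 22s - 64.
(Check: constant term = det(-A) = (-1)^3 det A = -64; coefficient of s^2 = -tr A = -7.)
The constant term is -64.

-64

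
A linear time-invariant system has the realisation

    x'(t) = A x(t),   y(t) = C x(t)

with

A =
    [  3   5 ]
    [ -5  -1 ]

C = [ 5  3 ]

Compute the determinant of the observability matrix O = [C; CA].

110

CA = [[0, 22]]
Observability matrix O = [C; CA] = [[5, 3], [0, 22]]
det(O) = 5·22 - 3·0 = 110 - 0 = 110
Since det(O) ≠ 0, rank(O) = 2 and the system is completely observable.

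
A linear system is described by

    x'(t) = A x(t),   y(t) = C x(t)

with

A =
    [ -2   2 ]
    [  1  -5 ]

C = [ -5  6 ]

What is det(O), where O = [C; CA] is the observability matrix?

104

CA = [[16, -40]]
Observability matrix O = [C; CA] = [[-5, 6], [16, -40]]
det(O) = (-5)·(-40) - 6·16 = 200 - 96 = 104
Since det(O) ≠ 0, rank(O) = 2 and the system is completely observable.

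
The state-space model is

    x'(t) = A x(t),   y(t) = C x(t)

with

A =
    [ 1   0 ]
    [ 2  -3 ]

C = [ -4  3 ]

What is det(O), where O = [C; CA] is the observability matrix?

CA = [[2, -9]]
Observability matrix O = [C; CA] = [[-4, 3], [2, -9]]
det(O) = (-4)·(-9) - 3·2 = 36 - 6 = 30
Since det(O) ≠ 0, rank(O) = 2 and the system is completely observable.

30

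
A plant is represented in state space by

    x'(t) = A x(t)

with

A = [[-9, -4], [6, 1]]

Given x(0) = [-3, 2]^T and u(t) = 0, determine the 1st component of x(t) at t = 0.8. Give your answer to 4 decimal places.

det(sI - A) = s^2 - (tr A)s + det A, with tr A = (-9) + 1 = -8 and det A = (-9)·1 - (-4)·6 = -9 - (-24) = 15.
So p(s) = det(sI - A) = s^2 + 8s + 15.
Factor s^2 + 8s + 15: two numbers with sum -8 and product 15 are -3 and -5, so s^2 + 8s + 15 = (s + 3)(s + 5).
Hence p(s) = (s + 3) (s + 5), with roots -5, -3.
The eigenvalues -5, -3 are distinct and real, so A is diagonalisable and x(t) = e^{At} x(0) = V diag(e^{λ_i t}) V^{-1} x(0), where the columns of V are the eigenvectors.
λ = -5: A - (-5)I = [[-4, -4], [6, 6]]. Row 1 gives (-4)·v1 + (-4)·v2 = 0, so take v_1 = [-1, 1]^T.
λ = -3: A - (-3)I = [[-6, -4], [6, 4]]. Row 1 gives (-6)·v1 + (-4)·v2 = 0, so take v_2 = [-2, 3]^T.
V = [v_1 v_2] = [[-1, -2], [1, 3]] has det V = -1, so V^{-1} = adj(V)/det V = [[-3, -2], [1, 1]].
Modal coordinates z(0) = V^{-1} x(0): (-3)·(-3) + (-2)·2 = 5; 1·(-3) + 1·2 = -1; so z(0) = [5, -1]^T.
x_1(t) = Σ_i (v_i)_1 · z_i(0) · e^{λ_i t} (row 1 of V times the modal terms).
x_1(0.8) = (-1)·5·e^{-5·0.8} + (-2)·(-1)·e^{-3·0.8} = (-5)·0.018316 + 2·0.090718 = 0.0899.

0.0899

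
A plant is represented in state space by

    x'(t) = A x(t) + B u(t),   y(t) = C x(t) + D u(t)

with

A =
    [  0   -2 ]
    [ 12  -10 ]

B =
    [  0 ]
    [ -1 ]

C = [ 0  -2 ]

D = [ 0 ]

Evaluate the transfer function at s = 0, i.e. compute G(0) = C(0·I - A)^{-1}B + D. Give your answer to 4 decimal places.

G(0) = C(-A)^{-1}B + D = -C A^{-1} B + D.
det A = 24, so A^{-1} = (1/24)·adj(A) = [[-5/12, 1/12], [-1/2, 0]]
A^{-1} B = [-1/12, 0]^T
C A^{-1} B = 0
G(0) = D - C A^{-1} B = 0 - (0) = 0

0.0000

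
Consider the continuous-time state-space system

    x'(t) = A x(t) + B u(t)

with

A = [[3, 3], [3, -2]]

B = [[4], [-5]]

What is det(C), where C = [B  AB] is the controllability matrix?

73

AB = [[-3], [22]]
Controllability matrix C = [B  AB] = [[4, -3], [-5, 22]]
det(C) = 4·22 - (-3)·(-5) = 88 - 15 = 73
Since det(C) ≠ 0, rank(C) = 2 and the system is completely controllable.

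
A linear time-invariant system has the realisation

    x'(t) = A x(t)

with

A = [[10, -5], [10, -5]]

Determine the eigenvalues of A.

det(sI - A) = s^2 - (tr A)s + det A, with tr A = 10 + (-5) = 5 and det A = 10·(-5) - (-5)·10 = -50 - (-50) = 0.
So p(s) = det(sI - A) = s^2 - 5s.
Factor s^2 - 5s: two numbers with sum 5 and product 0 are 5 and 0, so s^2 - 5s = s(s - 5).
Hence p(s) = s (s - 5), with roots 0, 5.
At least one eigenvalue has non-negative real part, so the system is not asymptotically stable.

0, 5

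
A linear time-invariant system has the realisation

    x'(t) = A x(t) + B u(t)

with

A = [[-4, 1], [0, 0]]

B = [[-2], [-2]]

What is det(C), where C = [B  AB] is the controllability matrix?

12

AB = [[6], [0]]
Controllability matrix C = [B  AB] = [[-2, 6], [-2, 0]]
det(C) = (-2)·0 - 6·(-2) = 0 - (-12) = 12
Since det(C) ≠ 0, rank(C) = 2 and the system is completely controllable.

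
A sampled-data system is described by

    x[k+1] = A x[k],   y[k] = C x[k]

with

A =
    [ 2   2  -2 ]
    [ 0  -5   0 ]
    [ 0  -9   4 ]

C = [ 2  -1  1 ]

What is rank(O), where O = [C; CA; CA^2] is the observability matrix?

2

CA = [[4, 0, 0]]
CA^2 = [[8, 8, -8]]
Observability matrix O = [C; CA; CA^2] = [[2, -1, 1], [4, 0, 0], [8, 8, -8]]
The columns c1, c2, c3 of O are linearly dependent: c2 + c3 = 0 (check each entry), so rank(O) ≤ 2.
The 2×2 minor from rows 1, 2, columns 1, 2 is 2·0 - (-1)·4 = 0 - (-4) = 4 ≠ 0, so rank(O) = 2.
rank(O) = 2 < n = 3, so the pair (A, C) is not completely observable.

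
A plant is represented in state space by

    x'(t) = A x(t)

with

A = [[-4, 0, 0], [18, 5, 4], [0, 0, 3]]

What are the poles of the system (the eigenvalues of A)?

-4, 3, 5

det(sI - A) = s^3 - (tr A)s^2 + (M11 + M22 + M33)s - det A, where Mii is the 2×2 principal minor of A obtained by deleting row i and column i.
tr A = (-4) + 5 + 3 = 4; M11 = 5·3 - 4·0 = 15 - 0 = 15; M22 = (-4)·3 - 0·0 = -12 - 0 = -12; M33 = (-4)·5 - 0·18 = -20 - 0 = -20; sum of minors = -17.
det A = (-4)·(5·3 - 4·0) - 0·(18·3 - 4·0) + 0·(18·0 - 5·0) = (-4)·15 - 0·54 + 0·0 = -60.
So p(s) = det(sI - A) = s^3 - 4s^2 - 17s + 60.
Rational-root test: any integer root divides 60. Testing small divisors, s = 3 works: p(3) = 27 + (-36) + (-51) + 60 = 0, so (s - 3) is a factor.
Dividing, p(s) = (s - 3)(s^2 - s - 20).
Factor s^2 - s - 20: two numbers with sum 1 and product -20 are 5 and -4, so s^2 - s - 20 = (s - 5)(s + 4).
Hence p(s) = (s - 5) (s - 3) (s + 4), with roots -4, 3, 5.
At least one eigenvalue has non-negative real part, so the system is not asymptotically stable.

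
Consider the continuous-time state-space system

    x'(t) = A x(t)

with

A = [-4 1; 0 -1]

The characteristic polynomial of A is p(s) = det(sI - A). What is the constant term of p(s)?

4

For a 2×2 matrix, det(sI - A) = s^2 - (tr A)s + det A.
tr A = -5, det A = 4.
So p(s) = s^2 + 5s + 4.
The constant term is 4.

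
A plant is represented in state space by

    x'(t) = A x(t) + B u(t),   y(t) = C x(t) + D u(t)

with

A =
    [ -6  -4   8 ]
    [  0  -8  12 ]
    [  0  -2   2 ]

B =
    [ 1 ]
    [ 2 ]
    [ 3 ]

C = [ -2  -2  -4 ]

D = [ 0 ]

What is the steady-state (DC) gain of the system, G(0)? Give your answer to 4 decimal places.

G(0) = C(-A)^{-1}B + D = -C A^{-1} B + D.
det A = -48, so A^{-1} = (1/-48)·adj(A) = [[-1/6, 1/6, -1/3], [0, 1/4, -3/2], [0, 1/4, -1]]
A^{-1} B = [-5/6, -4, -5/2]^T
C A^{-1} B = 59/3
G(0) = D - C A^{-1} B = 0 - (59/3) = -59/3 ≈ -19.6667

-19.6667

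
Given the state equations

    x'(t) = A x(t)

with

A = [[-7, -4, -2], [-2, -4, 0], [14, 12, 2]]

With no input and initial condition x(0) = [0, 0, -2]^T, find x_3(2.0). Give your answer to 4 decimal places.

-0.0538

det(sI - A) = s^3 - (tr A)s^2 + (M11 + M22 + M33)s - det A, where Mii is the 2×2 principal minor of A obtained by deleting row i and column i.
tr A = (-7) + (-4) + 2 = -9; M11 = (-4)·2 - 0·12 = -8 - 0 = -8; M22 = (-7)·2 - (-2)·14 = -14 - (-28) = 14; M33 = (-7)·(-4) - (-4)·(-2) = 28 - 8 = 20; sum of minors = 26.
det A = (-7)·((-4)·2 - 0·12) - (-4)·((-2)·2 - 0·14) + (-2)·((-2)·12 - (-4)·14) = (-7)·(-8) - (-4)·(-4) + (-2)·32 = -24.
So p(s) = det(sI - A) = s^3 + 9s^2 + 26s + 24.
Rational-root test: any integer root divides 24. Testing small divisors, s = -2 works: p(-2) = -8 + 36 + (-52) + 24 = 0, so (s + 2) is a factor.
Dividing, p(s) = (s + 2)(s^2 + 7s + 12).
Factor s^2 + 7s + 12: two numbers with sum -7 and product 12 are -3 and -4, so s^2 + 7s + 12 = (s + 3)(s + 4).
Hence p(s) = (s + 2) (s + 3) (s + 4), with roots -4, -3, -2.
The eigenvalues -4, -3, -2 are distinct and real, so A is diagonalisable and x(t) = e^{At} x(0) = V diag(e^{λ_i t}) V^{-1} x(0), where the columns of V are the eigenvectors.
λ = -4: A - (-4)I = [[-3, -4, -2], [-2, 0, 0], [14, 12, 6]]. v must be orthogonal to every row; (row 1) × (row 2) = [0, 4, -8], so take v_1 = [0, -1, 2]^T.
λ = -3: A - (-3)I = [[-4, -4, -2], [-2, -1, 0], [14, 12, 5]]. v must be orthogonal to every row; (row 1) × (row 2) = [-2, 4, -4], so take v_2 = [1, -2, 2]^T.
λ = -2: A - (-2)I = [[-5, -4, -2], [-2, -2, 0], [14, 12, 4]]. v must be orthogonal to every row; (row 1) × (row 2) = [-4, 4, 2], so take v_3 = [-2, 2, 1]^T.
V = [v_1 v_2 v_3] = [[0, 1, -2], [-1, -2, 2], [2, 2, 1]] has det V = 1, so V^{-1} = adj(V)/det V = [[-6, -5, -2], [5, 4, 2], [2, 2, 1]].
Modal coordinates z(0) = V^{-1} x(0): (-6)·0 + (-5)·0 + (-2)·(-2) = 4; 5·0 + 4·0 + 2·(-2) = -4; 2·0 + 2·0 + 1·(-2) = -2; so z(0) = [4, -4, -2]^T.
x_3(t) = Σ_i (v_i)_3 · z_i(0) · e^{λ_i t} (row 3 of V times the modal terms).
x_3(2.0) = 2·4·e^{-4·2.0} + 2·(-4)·e^{-3·2.0} + 1·(-2)·e^{-2·2.0} = 8·0.000335 + (-8)·0.002479 + (-2)·0.018316 = -0.0538.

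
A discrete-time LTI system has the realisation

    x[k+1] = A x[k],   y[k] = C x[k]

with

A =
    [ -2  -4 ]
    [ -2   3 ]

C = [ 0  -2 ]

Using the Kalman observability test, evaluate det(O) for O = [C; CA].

CA = [[4, -6]]
Observability matrix O = [C; CA] = [[0, -2], [4, -6]]
det(O) = 0·(-6) - (-2)·4 = 0 - (-8) = 8
Since det(O) ≠ 0, rank(O) = 2 and the system is completely observable.

8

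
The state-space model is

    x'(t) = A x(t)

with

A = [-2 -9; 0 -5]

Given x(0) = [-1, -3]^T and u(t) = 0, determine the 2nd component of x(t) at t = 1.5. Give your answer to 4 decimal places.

-0.0017

det(sI - A) = s^2 - (tr A)s + det A, with tr A = (-2) + (-5) = -7 and det A = (-2)·(-5) - (-9)·0 = 10 - 0 = 10.
So p(s) = det(sI - A) = s^2 + 7s + 10.
Factor s^2 + 7s + 10: two numbers with sum -7 and product 10 are -2 and -5, so s^2 + 7s + 10 = (s + 2)(s + 5).
Hence p(s) = (s + 2) (s + 5), with roots -5, -2.
The eigenvalues -5, -2 are distinct and real, so A is diagonalisable and x(t) = e^{At} x(0) = V diag(e^{λ_i t}) V^{-1} x(0), where the columns of V are the eigenvectors.
λ = -5: A - (-5)I = [[3, -9], [0, 0]]. Row 1 gives 3·v1 + (-9)·v2 = 0, so take v_1 = [3, 1]^T.
λ = -2: A - (-2)I = [[0, -9], [0, -3]]. Row 1 gives 0·v1 + (-9)·v2 = 0, so take v_2 = [1, 0]^T.
V = [v_1 v_2] = [[3, 1], [1, 0]] has det V = -1, so V^{-1} = adj(V)/det V = [[0, 1], [1, -3]].
Modal coordinates z(0) = V^{-1} x(0): 0·(-1) + 1·(-3) = -3; 1·(-1) + (-3)·(-3) = 8; so z(0) = [-3, 8]^T.
x_2(t) = Σ_i (v_i)_2 · z_i(0) · e^{λ_i t} (row 2 of V times the modal terms).
x_2(1.5) = 1·(-3)·e^{-5·1.5} + 0·8·e^{-2·1.5} = (-3)·0.000553 + 0·0.049787 = -0.0017.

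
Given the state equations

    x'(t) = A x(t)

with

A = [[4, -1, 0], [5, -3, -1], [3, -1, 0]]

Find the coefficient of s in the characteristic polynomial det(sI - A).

Expand det(sI - A) for the 3×3 matrix.
p(s) = s^3 - s^2 - 8s + 1.
(Check: constant term = det(-A) = (-1)^3 det A = 1; coefficient of s^2 = -tr A = -1.)
The coefficient of s is -8.

-8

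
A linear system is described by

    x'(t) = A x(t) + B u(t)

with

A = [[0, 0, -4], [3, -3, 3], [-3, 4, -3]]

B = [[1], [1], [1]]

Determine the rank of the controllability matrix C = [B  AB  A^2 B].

AB = [[-4], [3], [-2]]
A^2B = [[8], [-27], [30]]
Controllability matrix C = [B  AB  A^2B] = [[1, -4, 8], [1, 3, -27], [1, -2, 30]]
det(C) = 1·(3·30 - (-27)·(-2)) - (-4)·(1·30 - (-27)·1) + 8·(1·(-2) - 3·1) = 1·36 - (-4)·57 + 8·(-5) = 224 ≠ 0, so rank(C) = 3.
rank(C) = 3 = n, so the pair (A, B) is completely controllable.

3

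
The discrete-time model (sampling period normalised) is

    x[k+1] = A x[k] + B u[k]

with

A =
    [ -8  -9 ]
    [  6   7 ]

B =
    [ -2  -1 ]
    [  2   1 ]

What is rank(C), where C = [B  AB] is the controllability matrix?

AB = [[-2, -1], [2, 1]]
Controllability matrix C = [B  AB] = [[-2, -1, -2, -1], [2, 1, 2, 1]]
Every column of C is a scalar multiple of column 1 = [-2, 2] (multipliers 1, 1/2, 1, 1/2), so the columns span a one-dimensional space.
C ≠ 0, hence rank(C) = 1.
rank(C) = 1 < n = 2, so the pair (A, B) is not completely controllable.

1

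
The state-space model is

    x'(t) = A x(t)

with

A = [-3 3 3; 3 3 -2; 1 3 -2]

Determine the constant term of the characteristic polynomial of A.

Expand det(sI - A) for the 3×3 matrix.
p(s) = s^3 + 2s^2 - 15s - 30.
(Check: constant term = det(-A) = (-1)^3 det A = -30; coefficient of s^2 = -tr A = 2.)
The constant term is -30.

-30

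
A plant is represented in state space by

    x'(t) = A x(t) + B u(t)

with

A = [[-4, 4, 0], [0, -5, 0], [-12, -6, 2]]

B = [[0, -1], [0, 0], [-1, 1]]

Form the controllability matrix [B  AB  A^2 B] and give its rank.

2

AB = [[0, 4], [0, 0], [-2, 14]]
A^2B = [[0, -16], [0, 0], [-4, -20]]
Controllability matrix C = [B  AB  A^2B] = [[0, -1, 0, 4, 0, -16], [0, 0, 0, 0, 0, 0], [-1, 1, -2, 14, -4, -20]]
Row 2 of C is identically zero, so rank(C) ≤ 2.
The 2×2 minor from rows 1, 3, columns 1, 2 is 0·1 - (-1)·(-1) = 0 - 1 = -1 ≠ 0, so rank(C) = 2.
rank(C) = 2 < n = 3, so the pair (A, B) is not completely controllable.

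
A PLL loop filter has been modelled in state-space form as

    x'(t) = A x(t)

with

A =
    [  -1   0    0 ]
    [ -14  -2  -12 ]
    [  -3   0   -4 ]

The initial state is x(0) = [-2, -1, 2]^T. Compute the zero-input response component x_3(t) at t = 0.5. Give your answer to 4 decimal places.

det(sI - A) = s^3 - (tr A)s^2 + (M11 + M22 + M33)s - det A, where Mii is the 2×2 principal minor of A obtained by deleting row i and column i.
tr A = (-1) + (-2) + (-4) = -7; M11 = (-2)·(-4) - (-12)·0 = 8 - 0 = 8; M22 = (-1)·(-4) - 0·(-3) = 4 - 0 = 4; M33 = (-1)·(-2) - 0·(-14) = 2 - 0 = 2; sum of minors = 14.
det A = (-1)·((-2)·(-4) - (-12)·0) - 0·((-14)·(-4) - (-12)·(-3)) + 0·((-14)·0 - (-2)·(-3)) = (-1)·8 - 0·20 + 0·(-6) = -8.
So p(s) = det(sI - A) = s^3 + 7s^2 + 14s + 8.
Rational-root test: any integer root divides 8. Testing small divisors, s = -1 works: p(-1) = -1 + 7 + (-14) + 8 = 0, so (s + 1) is a factor.
Dividing, p(s) = (s + 1)(s^2 + 6s + 8).
Factor s^2 + 6s + 8: two numbers with sum -6 and product 8 are -2 and -4, so s^2 + 6s + 8 = (s + 2)(s + 4).
Hence p(s) = (s + 1) (s + 2) (s + 4), with roots -4, -2, -1.
The eigenvalues -4, -2, -1 are distinct and real, so A is diagonalisable and x(t) = e^{At} x(0) = V diag(e^{λ_i t}) V^{-1} x(0), where the columns of V are the eigenvectors.
λ = -4: A - (-4)I = [[3, 0, 0], [-14, 2, -12], [-3, 0, 0]]. v must be orthogonal to every row; (row 1) × (row 2) = [0, 36, 6], so take v_1 = [0, 6, 1]^T.
λ = -2: A - (-2)I = [[1, 0, 0], [-14, 0, -12], [-3, 0, -2]]. v must be orthogonal to every row; (row 1) × (row 2) = [0, 12, 0], so take v_2 = [0, 1, 0]^T.
λ = -1: A - (-1)I = [[0, 0, 0], [-14, -1, -12], [-3, 0, -3]]. v must be orthogonal to every row; (row 2) × (row 3) = [3, -6, -3], so take v_3 = [-1, 2, 1]^T.
V = [v_1 v_2 v_3] = [[0, 0, -1], [6, 1, 2], [1, 0, 1]] has det V = 1, so V^{-1} = adj(V)/det V = [[1, 0, 1], [-4, 1, -6], [-1, 0, 0]].
Modal coordinates z(0) = V^{-1} x(0): 1·(-2) + 0·(-1) + 1·2 = 0; (-4)·(-2) + 1·(-1) + (-6)·2 = -5; (-1)·(-2) + 0·(-1) + 0·2 = 2; so z(0) = [0, -5, 2]^T.
x_3(t) = Σ_i (v_i)_3 · z_i(0) · e^{λ_i t} (row 3 of V times the modal terms).
x_3(0.5) = 1·0·e^{-4·0.5} + 0·(-5)·e^{-2·0.5} + 1·2·e^{-1·0.5} = 0·0.135335 + 0·0.367879 + 2·0.606531 = 1.2131.

1.2131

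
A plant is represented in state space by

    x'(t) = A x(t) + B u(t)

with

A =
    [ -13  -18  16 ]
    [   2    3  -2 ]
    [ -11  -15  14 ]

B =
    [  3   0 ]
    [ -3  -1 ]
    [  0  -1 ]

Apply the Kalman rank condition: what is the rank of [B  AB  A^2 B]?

2

AB = [[15, 2], [-3, -1], [12, 1]]
A^2B = [[51, 8], [-3, -1], [48, 7]]
Controllability matrix C = [B  AB  A^2B] = [[3, 0, 15, 2, 51, 8], [-3, -1, -3, -1, -3, -1], [0, -1, 12, 1, 48, 7]]
The rows r1, r2, r3 of C are linearly dependent: -r1 - r2 + r3 = 0 (check each entry), so rank(C) ≤ 2.
The 2×2 minor from rows 1, 2, columns 1, 2 is 3·(-1) - 0·(-3) = -3 - 0 = -3 ≠ 0, so rank(C) = 2.
rank(C) = 2 < n = 3, so the pair (A, B) is not completely controllable.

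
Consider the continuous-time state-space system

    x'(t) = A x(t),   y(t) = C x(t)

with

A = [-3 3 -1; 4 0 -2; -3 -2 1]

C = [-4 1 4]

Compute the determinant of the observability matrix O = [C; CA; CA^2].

-6268

CA = [[4, -20, 6]]
CA^2 = [[-110, 0, 42]]
Observability matrix O = [C; CA; CA^2] = [[-4, 1, 4], [4, -20, 6], [-110, 0, 42]]
Expanding along the first row, det(O) = (-4)·((-20)·42 - 6·0) - 1·(4·42 - 6·(-110)) + 4·(4·0 - (-20)·(-110)) = (-4)·(-840) - 1·828 + 4·(-2200) = -6268
Since det(O) ≠ 0, rank(O) = 3 and the system is completely observable.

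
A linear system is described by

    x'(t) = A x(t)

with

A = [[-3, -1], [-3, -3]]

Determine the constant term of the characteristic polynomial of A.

For a 2×2 matrix, det(sI - A) = s^2 - (tr A)s + det A.
tr A = -6, det A = 6.
So p(s) = s^2 + 6s + 6.
The constant term is 6.

6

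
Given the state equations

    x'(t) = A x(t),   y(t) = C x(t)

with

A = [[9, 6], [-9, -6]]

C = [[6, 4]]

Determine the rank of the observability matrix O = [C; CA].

CA = [[18, 12]]
Observability matrix O = [C; CA] = [[6, 4], [18, 12]]
Every row of O is a scalar multiple of row 1 = [6, 4] (multipliers 1, 3), so the rows span a one-dimensional space.
O ≠ 0, hence rank(O) = 1.
rank(O) = 1 < n = 2, so the pair (A, C) is not completely observable.

1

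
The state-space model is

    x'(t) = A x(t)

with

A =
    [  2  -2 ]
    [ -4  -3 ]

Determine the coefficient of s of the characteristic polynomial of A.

For a 2×2 matrix, det(sI - A) = s^2 - (tr A)s + det A.
tr A = -1, det A = -14.
So p(s) = s^2 + s - 14.
The coefficient of s is 1.

1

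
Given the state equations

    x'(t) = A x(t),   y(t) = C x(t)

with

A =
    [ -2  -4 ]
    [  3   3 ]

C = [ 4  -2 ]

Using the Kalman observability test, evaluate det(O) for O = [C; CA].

CA = [[-14, -22]]
Observability matrix O = [C; CA] = [[4, -2], [-14, -22]]
det(O) = 4·(-22) - (-2)·(-14) = -88 - 28 = -116
Since det(O) ≠ 0, rank(O) = 2 and the system is completely observable.

-116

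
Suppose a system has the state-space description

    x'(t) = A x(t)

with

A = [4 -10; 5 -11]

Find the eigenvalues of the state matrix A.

-6, -1

det(sI - A) = s^2 - (tr A)s + det A, with tr A = 4 + (-11) = -7 and det A = 4·(-11) - (-10)·5 = -44 - (-50) = 6.
So p(s) = det(sI - A) = s^2 + 7s + 6.
Factor s^2 + 7s + 6: two numbers with sum -7 and product 6 are -1 and -6, so s^2 + 7s + 6 = (s + 1)(s + 6).
Hence p(s) = (s + 1) (s + 6), with roots -6, -1.
All eigenvalues have negative real part, so the system is asymptotically stable.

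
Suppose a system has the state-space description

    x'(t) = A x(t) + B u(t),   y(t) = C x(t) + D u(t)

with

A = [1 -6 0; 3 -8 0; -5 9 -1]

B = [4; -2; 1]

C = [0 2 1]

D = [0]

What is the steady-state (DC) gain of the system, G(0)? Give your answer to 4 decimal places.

G(0) = C(-A)^{-1}B + D = -C A^{-1} B + D.
det A = -10, so A^{-1} = (1/-10)·adj(A) = [[-4/5, 3/5, 0], [-3/10, 1/10, 0], [13/10, -21/10, -1]]
A^{-1} B = [-22/5, -7/5, 42/5]^T
C A^{-1} B = 28/5
G(0) = D - C A^{-1} B = 0 - (28/5) = -28/5 ≈ -5.6000

-5.6000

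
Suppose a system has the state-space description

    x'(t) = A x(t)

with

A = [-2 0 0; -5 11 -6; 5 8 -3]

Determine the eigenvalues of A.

-2, 3, 5

det(sI - A) = s^3 - (tr A)s^2 + (M11 + M22 + M33)s - det A, where Mii is the 2×2 principal minor of A obtained by deleting row i and column i.
tr A = (-2) + 11 + (-3) = 6; M11 = 11·(-3) - (-6)·8 = -33 - (-48) = 15; M22 = (-2)·(-3) - 0·5 = 6 - 0 = 6; M33 = (-2)·11 - 0·(-5) = -22 - 0 = -22; sum of minors = -1.
det A = (-2)·(11·(-3) - (-6)·8) - 0·((-5)·(-3) - (-6)·5) + 0·((-5)·8 - 11·5) = (-2)·15 - 0·45 + 0·(-95) = -30.
So p(s) = det(sI - A) = s^3 - 6s^2 - s + 30.
Rational-root test: any integer root divides 30. Testing small divisors, s = -2 works: p(-2) = -8 + (-24) + 2 + 30 = 0, so (s + 2) is a factor.
Dividing, p(s) = (s + 2)(s^2 - 8s + 15).
Factor s^2 - 8s + 15: two numbers with sum 8 and product 15 are 5 and 3, so s^2 - 8s + 15 = (s - 5)(s - 3).
Hence p(s) = (s - 5) (s - 3) (s + 2), with roots -2, 3, 5.
At least one eigenvalue has non-negative real part, so the system is not asymptotically stable.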